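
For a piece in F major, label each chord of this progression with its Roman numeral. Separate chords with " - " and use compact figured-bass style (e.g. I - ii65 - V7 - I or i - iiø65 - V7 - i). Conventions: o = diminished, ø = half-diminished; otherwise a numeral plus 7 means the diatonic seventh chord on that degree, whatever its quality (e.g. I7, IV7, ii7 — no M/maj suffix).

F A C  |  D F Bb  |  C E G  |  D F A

I - IV6 - V - vi

F-A-C: major triad on F = scale degree 1 → I.
D-F-Bb has root Bb, degree 4 in F major, so IV6.
C-E-G: major triad on C = scale degree 5 → V.
D-F-A has root D, degree 6 in F major, so vi.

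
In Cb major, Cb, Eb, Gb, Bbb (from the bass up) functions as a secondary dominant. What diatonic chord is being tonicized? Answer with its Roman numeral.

IV

The chord is a dominant seventh chord on Cb.
A dominant resolves down a perfect fifth: Cb → Fb. In Cb major, Fb is scale degree 4, i.e. IV.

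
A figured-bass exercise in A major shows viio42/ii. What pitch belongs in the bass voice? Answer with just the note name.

G

The applied chord viio42/ii is rooted on A#: A#-C#-E-G.
The figure 42 means third inversion — the seventh is in the bass.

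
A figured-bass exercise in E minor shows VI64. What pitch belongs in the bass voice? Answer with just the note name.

G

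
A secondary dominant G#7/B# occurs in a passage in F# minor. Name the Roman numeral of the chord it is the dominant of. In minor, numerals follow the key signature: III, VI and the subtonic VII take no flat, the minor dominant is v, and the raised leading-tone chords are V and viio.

The chord is a dominant seventh chord on G#.
A dominant resolves down a perfect fifth: G# → C#. In F# minor, C# is scale degree 5, i.e. V.

V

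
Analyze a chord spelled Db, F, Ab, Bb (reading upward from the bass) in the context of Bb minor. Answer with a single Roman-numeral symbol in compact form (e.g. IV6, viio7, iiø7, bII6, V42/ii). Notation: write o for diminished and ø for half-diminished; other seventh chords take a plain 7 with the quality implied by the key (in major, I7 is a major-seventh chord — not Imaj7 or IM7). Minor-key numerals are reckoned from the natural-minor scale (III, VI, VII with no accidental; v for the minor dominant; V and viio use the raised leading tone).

The pitches Bb-Db-F-Ab form a minor seventh chord rooted on Bb.
In Bb minor, Bb is the tonic; the diatonic minor seventh chord there is i7.
With Db in the bass the chord is in first inversion, so the figured bass is 65.

i65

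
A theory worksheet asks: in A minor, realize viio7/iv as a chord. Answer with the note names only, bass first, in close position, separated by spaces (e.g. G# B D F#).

The slash marks an applied leading-tone chord: viio of iv. In A minor, iv is D, so the leading tone to it is C#, a half step below.
Building a fully diminished seventh chord on C# gives C#-E-G-Bb.

C# E G Bb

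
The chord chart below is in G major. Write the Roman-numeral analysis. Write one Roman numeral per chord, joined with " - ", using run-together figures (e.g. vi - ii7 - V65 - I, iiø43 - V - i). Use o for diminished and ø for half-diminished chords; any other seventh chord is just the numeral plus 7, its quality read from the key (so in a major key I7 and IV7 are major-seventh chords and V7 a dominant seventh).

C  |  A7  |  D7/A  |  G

IV - V7/V - V43 - I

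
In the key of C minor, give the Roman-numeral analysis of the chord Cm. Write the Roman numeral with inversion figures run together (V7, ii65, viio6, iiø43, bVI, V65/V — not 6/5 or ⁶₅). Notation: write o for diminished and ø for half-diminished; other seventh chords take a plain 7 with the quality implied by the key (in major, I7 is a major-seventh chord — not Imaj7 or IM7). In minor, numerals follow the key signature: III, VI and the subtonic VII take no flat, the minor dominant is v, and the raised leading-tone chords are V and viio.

The pitches C-Eb-G form a minor triad rooted on C.
C is scale degree 1 in C minor, and a minor triad on that degree is written i.

i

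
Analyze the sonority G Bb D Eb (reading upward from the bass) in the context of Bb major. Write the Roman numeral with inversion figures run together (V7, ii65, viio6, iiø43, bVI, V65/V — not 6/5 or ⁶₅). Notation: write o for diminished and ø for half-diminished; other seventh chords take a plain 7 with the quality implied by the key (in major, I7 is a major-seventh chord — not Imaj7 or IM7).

IV65

Stacked in thirds the chord is Eb-G-Bb-D: a major seventh chord on Eb.
Eb is scale degree 4 in Bb major, and a major seventh chord on that degree is written IV7.
With G in the bass the chord is in first inversion, so the figured bass is 65.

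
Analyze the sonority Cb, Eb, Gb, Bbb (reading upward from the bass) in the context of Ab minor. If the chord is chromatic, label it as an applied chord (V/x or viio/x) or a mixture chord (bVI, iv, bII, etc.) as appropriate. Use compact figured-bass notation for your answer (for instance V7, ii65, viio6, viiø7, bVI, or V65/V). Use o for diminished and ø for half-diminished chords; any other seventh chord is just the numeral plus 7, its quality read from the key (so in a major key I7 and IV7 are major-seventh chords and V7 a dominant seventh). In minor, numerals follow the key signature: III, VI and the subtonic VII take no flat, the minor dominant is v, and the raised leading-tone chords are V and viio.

V7/VI

Stacked in thirds the chord is Cb-Eb-Gb-Bbb: a dominant seventh chord on Cb.
Cb is not a diatonic chord root with this quality in Ab minor, but it lies a perfect fifth above Fb (VI), so the chord functions as an applied dominant of VI.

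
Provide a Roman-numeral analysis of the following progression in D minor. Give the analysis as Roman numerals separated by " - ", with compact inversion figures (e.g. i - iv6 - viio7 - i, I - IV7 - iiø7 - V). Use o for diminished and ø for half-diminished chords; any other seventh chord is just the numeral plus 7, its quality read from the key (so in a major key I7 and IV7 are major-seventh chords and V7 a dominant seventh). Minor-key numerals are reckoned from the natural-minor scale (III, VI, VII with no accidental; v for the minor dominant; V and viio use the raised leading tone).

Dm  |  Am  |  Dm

i - v - i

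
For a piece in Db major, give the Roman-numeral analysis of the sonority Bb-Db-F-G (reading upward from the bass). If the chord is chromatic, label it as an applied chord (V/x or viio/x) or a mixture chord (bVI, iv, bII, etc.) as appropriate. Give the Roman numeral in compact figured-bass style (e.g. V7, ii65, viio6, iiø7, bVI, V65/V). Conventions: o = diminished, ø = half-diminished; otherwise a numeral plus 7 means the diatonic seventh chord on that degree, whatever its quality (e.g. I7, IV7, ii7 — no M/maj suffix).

Stacked in thirds the chord is G-Bb-Db-F: a half-diminished seventh chord on G.
G sits a half step below Ab (V in Db major); a diminished chord there is the applied leading-tone chord of V.
With Bb in the bass the chord is in first inversion, so the figured bass is 65.

viiø65/V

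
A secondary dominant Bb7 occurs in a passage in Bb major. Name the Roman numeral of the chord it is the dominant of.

IV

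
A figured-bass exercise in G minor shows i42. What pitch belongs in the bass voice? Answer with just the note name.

F

i in G minor has root G; the chord is G-Bb-D-F.
The figure 42 means third inversion — the seventh is in the bass.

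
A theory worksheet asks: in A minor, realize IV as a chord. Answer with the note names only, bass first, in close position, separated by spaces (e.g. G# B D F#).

IV is the major subdominant, borrowed from the parallel major. In A minor that root is D.
So the chord is D-F#-A.

D F# A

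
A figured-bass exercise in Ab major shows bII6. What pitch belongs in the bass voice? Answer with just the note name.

bII in Ab major has root Bbb; the chord is Bbb-Db-Fb.
The figure 6 means first inversion — the third is in the bass.

Db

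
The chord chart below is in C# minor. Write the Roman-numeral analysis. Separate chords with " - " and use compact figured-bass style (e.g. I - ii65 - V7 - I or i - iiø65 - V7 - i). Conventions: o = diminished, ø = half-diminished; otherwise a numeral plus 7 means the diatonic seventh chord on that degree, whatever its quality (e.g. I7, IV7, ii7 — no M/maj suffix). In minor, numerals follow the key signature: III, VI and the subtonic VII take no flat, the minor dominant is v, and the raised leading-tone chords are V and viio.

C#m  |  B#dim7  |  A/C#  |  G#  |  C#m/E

C#m has root C#, degree 1 in C# minor, so i.
B#dim7: root B# is the leading tone; fully diminished seventh chord there is viio7.
A/C#: major triad on A = scale degree 6 → VI6.
G#: major triad on G# = scale degree 5 → V.
C#m/E: root C# is the tonic; minor triad there is i6.

i - viio7 - VI6 - V - i6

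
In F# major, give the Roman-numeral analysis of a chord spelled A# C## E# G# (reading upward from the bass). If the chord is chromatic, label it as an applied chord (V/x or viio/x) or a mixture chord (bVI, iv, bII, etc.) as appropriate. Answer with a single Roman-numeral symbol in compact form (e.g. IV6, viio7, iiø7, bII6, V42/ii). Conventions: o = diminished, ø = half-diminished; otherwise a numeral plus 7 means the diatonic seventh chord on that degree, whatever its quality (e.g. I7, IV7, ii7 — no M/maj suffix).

Stacked in thirds the chord is A#-C##-E#-G#: a dominant seventh chord on A#.
A# is not a diatonic chord root with this quality in F# major, but it lies a perfect fifth above D# (vi), so the chord functions as an applied dominant of vi.

V7/vi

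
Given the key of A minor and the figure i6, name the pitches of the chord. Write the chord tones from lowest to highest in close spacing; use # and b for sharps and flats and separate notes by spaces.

The numeral's case and figure indicate a minor triad. In A minor its root, the first degree, is A.
Stacking thirds from A gives A-C-E.
The figured bass 6 indicates first inversion, placing the third (C) in the bass: C-E-A.

C E A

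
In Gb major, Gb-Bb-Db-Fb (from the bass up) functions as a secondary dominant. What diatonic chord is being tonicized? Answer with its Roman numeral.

IV

The chord is a dominant seventh chord on Gb.
A dominant resolves down a perfect fifth: Gb → Cb. In Gb major, Cb is scale degree 4, i.e. IV.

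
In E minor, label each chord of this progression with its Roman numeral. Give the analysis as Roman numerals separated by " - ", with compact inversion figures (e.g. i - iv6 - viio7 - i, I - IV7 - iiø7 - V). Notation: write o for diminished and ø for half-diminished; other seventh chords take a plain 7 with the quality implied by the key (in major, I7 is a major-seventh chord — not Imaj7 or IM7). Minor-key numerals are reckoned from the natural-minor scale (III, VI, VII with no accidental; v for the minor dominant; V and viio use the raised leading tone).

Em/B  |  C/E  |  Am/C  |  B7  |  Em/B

i64 - VI6 - iv6 - V7 - i64

Em/B: minor triad on E = scale degree 1 → i64.
C/E: root C is the submediant; major triad there is VI6.
Am/C: minor triad on A = scale degree 4 → iv6.
B7 has root B, degree 5 in E minor, so V7.
Em/B has root E, degree 1 in E minor, so i64.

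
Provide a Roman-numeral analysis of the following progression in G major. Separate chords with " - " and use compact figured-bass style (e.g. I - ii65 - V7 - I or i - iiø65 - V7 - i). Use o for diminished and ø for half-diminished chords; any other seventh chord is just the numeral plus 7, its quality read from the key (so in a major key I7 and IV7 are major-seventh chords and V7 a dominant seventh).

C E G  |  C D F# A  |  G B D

C-E-G: root C is the subdominant; major triad there is IV.
C-D-F#-A: root D is the dominant; dominant seventh chord there is V42.
G-B-D: major triad on G = scale degree 1 → I.

IV - V42 - I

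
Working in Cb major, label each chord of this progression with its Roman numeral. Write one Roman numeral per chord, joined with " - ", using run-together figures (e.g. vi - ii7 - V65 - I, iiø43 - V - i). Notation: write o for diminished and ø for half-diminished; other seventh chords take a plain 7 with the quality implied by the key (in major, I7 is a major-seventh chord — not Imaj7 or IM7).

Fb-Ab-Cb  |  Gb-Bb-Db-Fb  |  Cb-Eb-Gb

IV - V7 - I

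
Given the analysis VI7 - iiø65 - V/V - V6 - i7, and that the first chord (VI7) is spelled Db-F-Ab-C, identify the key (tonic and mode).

The chord Dbmaj7 is a major seventh chord rooted on Db; its label is VI7.
If Db is scale degree 6 and the mode makes that degree carry a major seventh chord, the tonic is F and the mode is minor.

F minor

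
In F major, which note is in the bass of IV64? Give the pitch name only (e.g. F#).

F

IV in F major has root Bb; the chord is Bb-D-F.
The figure 64 means second inversion — the fifth is in the bass.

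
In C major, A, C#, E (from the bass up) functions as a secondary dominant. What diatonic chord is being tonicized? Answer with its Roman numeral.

ii

The chord is a major triad on A.
A dominant resolves down a perfect fifth: A → D. In C major, D is scale degree 2, i.e. ii.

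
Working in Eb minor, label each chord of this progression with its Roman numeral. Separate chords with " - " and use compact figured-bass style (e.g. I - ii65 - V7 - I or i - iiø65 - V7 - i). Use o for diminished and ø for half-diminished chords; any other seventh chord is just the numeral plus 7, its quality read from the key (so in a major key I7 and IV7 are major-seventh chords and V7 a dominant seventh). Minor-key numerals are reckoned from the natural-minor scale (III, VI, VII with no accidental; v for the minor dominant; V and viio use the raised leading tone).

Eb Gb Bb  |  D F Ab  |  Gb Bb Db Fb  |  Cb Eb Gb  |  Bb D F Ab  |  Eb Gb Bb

i - viio - V7/VI - VI - V7 - i

Eb-Gb-Bb: root Eb is the tonic; minor triad there is i.
D-F-Ab: diminished triad on D = scale degree 7 → viio.
Gb-Bb-Db-Fb: chromatic; Gb is V of VI, so V7/VI.
Cb-Eb-Gb: root Cb is the submediant; major triad there is VI.
Bb-D-F-Ab: root Bb is the dominant; dominant seventh chord there is V7.
Eb-Gb-Bb has root Eb, degree 1 in Eb minor, so i.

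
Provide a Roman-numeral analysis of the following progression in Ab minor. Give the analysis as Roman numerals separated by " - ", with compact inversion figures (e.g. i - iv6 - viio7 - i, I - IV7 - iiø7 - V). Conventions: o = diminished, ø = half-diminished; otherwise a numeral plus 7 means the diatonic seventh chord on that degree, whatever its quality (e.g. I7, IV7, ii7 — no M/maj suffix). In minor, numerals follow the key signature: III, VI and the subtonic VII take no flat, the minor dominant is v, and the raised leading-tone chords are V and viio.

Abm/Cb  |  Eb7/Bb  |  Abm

i6 - V43 - i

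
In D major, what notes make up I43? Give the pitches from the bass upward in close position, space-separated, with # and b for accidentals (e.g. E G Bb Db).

The numeral's case and figure indicate a major seventh chord. In D major its root, the tonic, is D.
Stacking thirds from D gives D-F#-A-C#.
The figured bass 43 indicates second inversion, placing the fifth (A) in the bass: A-C#-D-F#.

A C# D F#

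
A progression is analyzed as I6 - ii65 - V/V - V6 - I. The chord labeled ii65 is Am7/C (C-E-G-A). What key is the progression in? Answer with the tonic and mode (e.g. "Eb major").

G major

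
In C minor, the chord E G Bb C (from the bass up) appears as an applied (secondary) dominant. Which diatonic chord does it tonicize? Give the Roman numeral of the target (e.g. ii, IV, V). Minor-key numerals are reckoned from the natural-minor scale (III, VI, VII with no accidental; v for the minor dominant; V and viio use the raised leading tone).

iv

The chord is a dominant seventh chord on C.
A dominant resolves down a perfect fifth: C → F. In C minor, F is scale degree 4, i.e. iv.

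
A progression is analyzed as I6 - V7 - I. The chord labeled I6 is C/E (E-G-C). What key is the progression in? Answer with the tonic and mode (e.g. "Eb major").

I6 is given as E-G-C — a major triad with root C.
If C is scale degree 1 and the mode makes that degree carry a major triad, the tonic is C and the mode is major.

C major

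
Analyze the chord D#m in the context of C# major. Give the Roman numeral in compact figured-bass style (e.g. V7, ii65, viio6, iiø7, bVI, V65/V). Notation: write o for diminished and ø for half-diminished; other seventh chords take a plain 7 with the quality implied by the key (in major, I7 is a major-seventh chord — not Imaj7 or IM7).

ii

The pitches D#-F#-A# form a minor triad rooted on D#.
In C# major, D# is the supertonic; the diatonic minor triad there is ii.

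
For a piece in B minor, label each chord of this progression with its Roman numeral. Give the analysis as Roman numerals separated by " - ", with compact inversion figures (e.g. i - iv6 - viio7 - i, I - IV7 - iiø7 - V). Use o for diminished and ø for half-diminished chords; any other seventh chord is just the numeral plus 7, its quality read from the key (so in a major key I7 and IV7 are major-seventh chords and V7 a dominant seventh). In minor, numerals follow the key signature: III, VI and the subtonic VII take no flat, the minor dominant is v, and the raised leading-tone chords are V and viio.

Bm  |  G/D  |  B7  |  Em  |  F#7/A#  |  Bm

Bm: root B is the tonic; minor triad there is i.
G/D: major triad on G = scale degree 6 → VI64.
B7: a dominant seventh chord on B, the applied dominant of iv → V7/iv.
Em: minor triad on E = scale degree 4 → iv.
F#7/A#: root F# is the dominant; dominant seventh chord there is V65.
Bm: minor triad on B = scale degree 1 → i.

i - VI64 - V7/iv - iv - V65 - i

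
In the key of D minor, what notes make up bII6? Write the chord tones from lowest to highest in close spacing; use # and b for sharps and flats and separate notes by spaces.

G Bb Eb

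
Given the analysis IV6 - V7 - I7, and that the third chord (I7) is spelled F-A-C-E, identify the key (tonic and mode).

F major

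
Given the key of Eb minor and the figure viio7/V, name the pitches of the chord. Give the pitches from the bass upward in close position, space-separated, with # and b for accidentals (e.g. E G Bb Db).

A C Eb Gb

viio7/V is a secondary leading-tone chord. The target V is Bb in Eb minor; the applied chord is rooted a semitone below, on A.
Building a fully diminished seventh chord on A gives A-C-Eb-Gb.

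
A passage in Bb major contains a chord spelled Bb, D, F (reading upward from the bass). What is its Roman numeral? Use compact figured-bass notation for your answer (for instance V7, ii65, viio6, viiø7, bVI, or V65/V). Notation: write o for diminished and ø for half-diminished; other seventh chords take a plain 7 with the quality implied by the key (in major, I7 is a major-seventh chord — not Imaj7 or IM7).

Stacked in thirds the chord is Bb-D-F: a major triad on Bb.
Bb is scale degree 1 in Bb major, and a major triad on that degree is written I.

I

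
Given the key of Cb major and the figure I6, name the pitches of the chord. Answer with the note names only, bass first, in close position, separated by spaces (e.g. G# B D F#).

The numeral's case and figure indicate a major triad. In Cb major its root, the tonic, is Cb.
Stacking thirds from Cb gives Cb-Eb-Gb.
With the 6 figure the chord is in first inversion; from the bass Eb upward in close position it reads Eb-Gb-Cb.

Eb Gb Cb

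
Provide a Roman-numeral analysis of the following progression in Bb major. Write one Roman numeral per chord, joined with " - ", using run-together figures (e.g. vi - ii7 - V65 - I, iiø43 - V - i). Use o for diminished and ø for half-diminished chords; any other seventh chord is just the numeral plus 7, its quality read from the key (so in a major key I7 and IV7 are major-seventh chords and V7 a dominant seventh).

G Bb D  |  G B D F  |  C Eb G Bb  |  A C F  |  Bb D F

G-Bb-D has root G, degree 6 in Bb major, so vi.
G-B-D-F: a dominant seventh chord on G, the applied dominant of ii → V7/ii.
C-Eb-G-Bb: minor seventh chord on C = scale degree 2 → ii7.
A-C-F: major triad on F = scale degree 5 → V6.
Bb-D-F has root Bb, degree 1 in Bb major, so I.

vi - V7/ii - ii7 - V6 - I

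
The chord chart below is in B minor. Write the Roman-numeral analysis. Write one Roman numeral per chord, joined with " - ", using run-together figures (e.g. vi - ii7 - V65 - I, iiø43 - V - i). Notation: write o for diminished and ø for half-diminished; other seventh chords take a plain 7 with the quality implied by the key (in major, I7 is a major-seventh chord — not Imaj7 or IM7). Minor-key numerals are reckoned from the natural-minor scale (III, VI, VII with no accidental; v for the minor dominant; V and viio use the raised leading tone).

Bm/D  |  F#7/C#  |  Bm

i6 - V43 - i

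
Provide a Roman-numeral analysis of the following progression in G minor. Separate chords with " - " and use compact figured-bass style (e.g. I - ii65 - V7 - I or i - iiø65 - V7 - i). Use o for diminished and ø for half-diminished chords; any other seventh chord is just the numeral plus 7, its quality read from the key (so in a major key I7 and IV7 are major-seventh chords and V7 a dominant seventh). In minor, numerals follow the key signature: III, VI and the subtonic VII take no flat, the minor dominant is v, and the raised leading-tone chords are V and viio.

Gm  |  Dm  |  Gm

i - v - i

Gm: minor triad on G = scale degree 1 → i.
Dm: root D is the dominant; minor triad there is v.
Gm: root G is the tonic; minor triad there is i.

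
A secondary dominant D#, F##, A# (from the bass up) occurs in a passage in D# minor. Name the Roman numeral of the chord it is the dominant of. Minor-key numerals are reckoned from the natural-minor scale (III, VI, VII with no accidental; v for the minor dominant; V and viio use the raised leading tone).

iv

The chord is a major triad on D#.
A dominant resolves down a perfect fifth: D# → G#. In D# minor, G# is scale degree 4, i.e. iv.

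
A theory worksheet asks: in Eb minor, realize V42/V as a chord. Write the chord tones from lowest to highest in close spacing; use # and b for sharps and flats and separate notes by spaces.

Eb F A C

V42/V is a secondary dominant — the dominant seventh of V. V in Eb minor is Bb, so the applied chord's root is F, a perfect fifth above.
Building a dominant seventh chord on F gives F-A-C-Eb.
With the 42 figure the chord is in third inversion; from the bass Eb upward in close position it reads Eb-F-A-C.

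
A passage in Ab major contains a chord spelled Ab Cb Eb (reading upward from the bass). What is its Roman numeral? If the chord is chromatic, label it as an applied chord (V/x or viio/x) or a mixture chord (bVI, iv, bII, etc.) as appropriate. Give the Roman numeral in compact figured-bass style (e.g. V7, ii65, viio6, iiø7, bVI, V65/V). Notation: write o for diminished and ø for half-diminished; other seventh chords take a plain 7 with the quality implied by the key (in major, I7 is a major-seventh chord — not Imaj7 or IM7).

The pitches Ab-Cb-Eb form a minor triad rooted on Ab.
Ab is the first degree of Ab major. This is the minor tonic, borrowed from the parallel minor.

i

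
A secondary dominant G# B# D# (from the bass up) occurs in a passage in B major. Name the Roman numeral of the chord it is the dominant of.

The chord is a major triad on G#.
A dominant resolves down a perfect fifth: G# → C#. In B major, C# is scale degree 2, i.e. ii.

ii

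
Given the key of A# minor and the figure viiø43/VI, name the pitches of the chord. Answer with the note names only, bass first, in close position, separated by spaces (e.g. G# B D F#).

B D# E# G#

viiø43/VI is a secondary leading-tone chord. The target VI is F# in A# minor; the applied chord is rooted a semitone below, on E#.
Building a half-diminished seventh chord on E# gives E#-G#-B-D#.
With the 43 figure the chord is in second inversion; from the bass B upward in close position it reads B-D#-E#-G#.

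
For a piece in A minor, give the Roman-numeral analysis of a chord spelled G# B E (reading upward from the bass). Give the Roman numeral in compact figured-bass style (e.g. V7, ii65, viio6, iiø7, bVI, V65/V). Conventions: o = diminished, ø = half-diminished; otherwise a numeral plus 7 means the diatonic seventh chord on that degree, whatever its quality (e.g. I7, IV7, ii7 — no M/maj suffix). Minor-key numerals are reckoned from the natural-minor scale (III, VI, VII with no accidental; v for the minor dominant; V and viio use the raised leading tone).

V6

Stacked in thirds the chord is E-G#-B: a major triad on E.
In A minor, E is the dominant; the diatonic major triad there is V.
With G# in the bass the chord is in first inversion, so the figured bass is 6.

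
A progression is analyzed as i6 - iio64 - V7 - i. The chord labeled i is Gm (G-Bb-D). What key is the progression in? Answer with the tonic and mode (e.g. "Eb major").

G minor

The chord Gm is a minor triad rooted on G; its label is i.
If G is scale degree 1 and the mode makes that degree carry a minor triad, the tonic is G and the mode is minor.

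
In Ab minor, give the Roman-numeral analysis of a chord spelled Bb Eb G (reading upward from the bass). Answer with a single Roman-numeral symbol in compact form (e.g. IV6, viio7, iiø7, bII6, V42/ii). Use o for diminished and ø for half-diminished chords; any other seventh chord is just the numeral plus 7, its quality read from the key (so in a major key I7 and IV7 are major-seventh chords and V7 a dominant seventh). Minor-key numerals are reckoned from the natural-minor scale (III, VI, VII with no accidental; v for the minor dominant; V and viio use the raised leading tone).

Stacked in thirds the chord is Eb-G-Bb: a major triad on Eb.
In Ab minor, Eb is the dominant; the diatonic major triad there is V.
With Bb in the bass the chord is in second inversion, so the figured bass is 64.

V64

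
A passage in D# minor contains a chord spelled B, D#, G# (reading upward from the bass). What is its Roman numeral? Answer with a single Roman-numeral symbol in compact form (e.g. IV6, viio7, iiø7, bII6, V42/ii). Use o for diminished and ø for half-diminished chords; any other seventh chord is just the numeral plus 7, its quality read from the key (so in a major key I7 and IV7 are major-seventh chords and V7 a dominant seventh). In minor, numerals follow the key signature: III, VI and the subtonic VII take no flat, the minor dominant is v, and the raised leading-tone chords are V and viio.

iv6

Stacked in thirds the chord is G#-B-D#: a minor triad on G#.
G# is scale degree 4 in D# minor, and a minor triad on that degree is written iv.
With B in the bass the chord is in first inversion, so the figured bass is 6.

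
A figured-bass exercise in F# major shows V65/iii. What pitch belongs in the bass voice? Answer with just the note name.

G##

The applied chord V65/iii is rooted on E#: E#-G##-B#-D#.
The figure 65 means first inversion — the third is in the bass.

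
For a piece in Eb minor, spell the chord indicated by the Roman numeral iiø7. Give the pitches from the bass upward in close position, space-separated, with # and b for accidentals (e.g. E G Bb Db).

In Eb minor, scale degree 2 is F, and the diatonic chord built there is a half-diminished seventh chord.
That chord is spelled F-Ab-Cb-Eb.

F Ab Cb Eb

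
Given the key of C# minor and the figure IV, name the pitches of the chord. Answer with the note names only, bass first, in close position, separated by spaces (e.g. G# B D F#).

F# A# C#

IV is the major subdominant, borrowed from the parallel major. In C# minor that root is F#.
So the chord is F#-A#-C#, a major triad.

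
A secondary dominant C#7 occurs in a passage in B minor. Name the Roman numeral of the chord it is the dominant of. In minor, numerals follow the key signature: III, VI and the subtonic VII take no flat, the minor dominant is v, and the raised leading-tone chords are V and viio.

V

The chord is a dominant seventh chord on C#.
A dominant resolves down a perfect fifth: C# → F#. In B minor, F# is scale degree 5, i.e. V.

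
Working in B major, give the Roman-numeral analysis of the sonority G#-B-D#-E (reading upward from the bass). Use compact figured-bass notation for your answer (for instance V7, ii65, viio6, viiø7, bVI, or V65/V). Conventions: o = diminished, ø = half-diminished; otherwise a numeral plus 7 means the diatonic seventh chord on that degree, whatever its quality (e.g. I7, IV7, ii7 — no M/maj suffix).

The pitches E-G#-B-D# form a major seventh chord rooted on E.
E is scale degree 4 in B major, and a major seventh chord on that degree is written IV7.
With G# in the bass the chord is in first inversion, so the figured bass is 65.

IV65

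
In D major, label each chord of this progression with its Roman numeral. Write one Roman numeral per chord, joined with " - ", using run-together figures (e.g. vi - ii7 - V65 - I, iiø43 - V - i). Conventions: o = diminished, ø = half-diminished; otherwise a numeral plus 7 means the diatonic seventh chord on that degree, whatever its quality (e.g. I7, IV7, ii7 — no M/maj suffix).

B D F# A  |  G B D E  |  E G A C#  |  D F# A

vi7 - ii65 - V43 - I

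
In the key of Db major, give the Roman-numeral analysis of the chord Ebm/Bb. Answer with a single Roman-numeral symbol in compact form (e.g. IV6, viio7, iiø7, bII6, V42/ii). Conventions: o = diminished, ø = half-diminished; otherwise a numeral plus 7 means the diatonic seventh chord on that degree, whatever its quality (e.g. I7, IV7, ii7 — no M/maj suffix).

ii64

The pitches Eb-Gb-Bb form a minor triad rooted on Eb.
In Db major, Eb is the supertonic; the diatonic minor triad there is ii.
With Bb in the bass the chord is in second inversion, so the figured bass is 64.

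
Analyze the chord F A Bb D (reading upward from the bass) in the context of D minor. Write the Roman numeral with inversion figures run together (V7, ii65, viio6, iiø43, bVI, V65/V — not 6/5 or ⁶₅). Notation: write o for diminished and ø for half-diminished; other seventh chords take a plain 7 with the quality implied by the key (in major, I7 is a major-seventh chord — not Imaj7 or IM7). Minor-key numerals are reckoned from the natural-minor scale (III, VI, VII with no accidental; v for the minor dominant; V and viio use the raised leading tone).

VI43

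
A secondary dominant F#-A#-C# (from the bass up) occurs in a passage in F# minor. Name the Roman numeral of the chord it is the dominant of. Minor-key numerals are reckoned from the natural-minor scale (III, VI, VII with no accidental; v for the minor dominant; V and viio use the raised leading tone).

iv

The chord is a major triad on F#.
A dominant resolves down a perfect fifth: F# → B. In F# minor, B is scale degree 4, i.e. iv.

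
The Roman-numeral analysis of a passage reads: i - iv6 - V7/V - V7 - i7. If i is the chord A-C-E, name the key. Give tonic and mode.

A minor

The chord Am is a minor triad rooted on A; its label is i.
If A is scale degree 1 and the mode makes that degree carry a minor triad, the tonic is A and the mode is minor.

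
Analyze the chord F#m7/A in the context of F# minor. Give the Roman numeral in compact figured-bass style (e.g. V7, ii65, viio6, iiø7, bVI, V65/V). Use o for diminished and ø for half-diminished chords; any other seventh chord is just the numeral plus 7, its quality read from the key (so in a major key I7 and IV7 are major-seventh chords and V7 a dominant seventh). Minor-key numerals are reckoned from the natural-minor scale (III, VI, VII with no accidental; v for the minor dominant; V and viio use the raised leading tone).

i65

Stacked in thirds the chord is F#-A-C#-E: a minor seventh chord on F#.
F# is scale degree 1 in F# minor, and a minor seventh chord on that degree is written i7.
With A in the bass the chord is in first inversion, so the figured bass is 65.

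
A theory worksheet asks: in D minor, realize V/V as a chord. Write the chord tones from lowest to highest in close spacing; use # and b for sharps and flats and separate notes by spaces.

The slash means an applied dominant: we want the dominant of V. In D minor, V is A major, and its dominant is built on E.
Building a major triad on E gives E-G#-B.

E G# B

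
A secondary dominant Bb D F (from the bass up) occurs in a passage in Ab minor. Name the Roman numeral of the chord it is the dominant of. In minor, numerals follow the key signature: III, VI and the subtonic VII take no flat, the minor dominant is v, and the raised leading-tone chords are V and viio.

V

The chord is a major triad on Bb.
A dominant resolves down a perfect fifth: Bb → Eb. In Ab minor, Eb is scale degree 5, i.e. V.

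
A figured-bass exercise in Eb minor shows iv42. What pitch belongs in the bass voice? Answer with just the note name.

iv in Eb minor has root Ab; the chord is Ab-Cb-Eb-Gb.
The figure 42 means third inversion — the seventh is in the bass.

Gb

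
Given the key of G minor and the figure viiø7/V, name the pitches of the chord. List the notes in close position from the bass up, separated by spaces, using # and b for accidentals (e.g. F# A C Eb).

The slash marks an applied leading-tone chord: viio of V. In G minor, V is D, so the leading tone to it is C#, a half step below.
Building a half-diminished seventh chord on C# gives C#-E-G-B.

C# E G B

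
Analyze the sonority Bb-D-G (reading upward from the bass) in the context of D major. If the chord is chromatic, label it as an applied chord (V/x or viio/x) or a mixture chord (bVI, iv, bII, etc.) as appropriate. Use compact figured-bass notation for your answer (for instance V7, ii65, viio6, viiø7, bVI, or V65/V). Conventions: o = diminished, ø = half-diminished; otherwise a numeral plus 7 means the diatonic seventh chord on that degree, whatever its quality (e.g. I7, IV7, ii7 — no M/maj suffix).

iv6

The pitches G-Bb-D form a minor triad rooted on G.
G is the fourth degree of D major. This is the minor subdominant, borrowed from the parallel minor.
With Bb in the bass the chord is in first inversion, so the figured bass is 6.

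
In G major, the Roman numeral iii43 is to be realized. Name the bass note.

F#

iii in G major has root B; the chord is B-D-F#-A.
The figure 43 means second inversion — the fifth is in the bass.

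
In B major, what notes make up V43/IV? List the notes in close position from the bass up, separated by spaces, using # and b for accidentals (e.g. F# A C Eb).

F# A B D#

V43/IV is a secondary dominant — the dominant seventh of IV. IV in B major is E, so the applied chord's root is B, a perfect fifth above.
Building a dominant seventh chord on B gives B-D#-F#-A.
The figured bass 43 indicates second inversion, placing the fifth (F#) in the bass: F#-A-B-D#.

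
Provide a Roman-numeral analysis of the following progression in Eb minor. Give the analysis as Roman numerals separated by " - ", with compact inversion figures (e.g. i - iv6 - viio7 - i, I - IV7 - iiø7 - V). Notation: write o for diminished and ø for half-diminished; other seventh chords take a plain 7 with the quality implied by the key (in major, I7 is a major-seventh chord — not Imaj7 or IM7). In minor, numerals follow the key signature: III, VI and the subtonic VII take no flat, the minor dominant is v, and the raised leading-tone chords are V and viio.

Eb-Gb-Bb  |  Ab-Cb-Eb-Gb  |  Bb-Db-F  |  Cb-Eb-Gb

i - iv7 - v - VI

Eb-Gb-Bb: root Eb is the tonic; minor triad there is i.
Ab-Cb-Eb-Gb has root Ab, degree 4 in Eb minor, so iv7.
Bb-Db-F: root Bb is the dominant; minor triad there is v.
Cb-Eb-Gb has root Cb, degree 6 in Eb minor, so VI.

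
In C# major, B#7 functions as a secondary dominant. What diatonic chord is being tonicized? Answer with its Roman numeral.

iii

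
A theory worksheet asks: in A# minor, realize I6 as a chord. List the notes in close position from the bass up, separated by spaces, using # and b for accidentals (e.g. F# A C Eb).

I6 is the major tonic (Picardy third), borrowed from the parallel major. In A# minor that root is A#.
So the chord is A#-C##-E#.
The figured bass 6 indicates first inversion, placing the third (C##) in the bass: C##-E#-A#.

C## E# A#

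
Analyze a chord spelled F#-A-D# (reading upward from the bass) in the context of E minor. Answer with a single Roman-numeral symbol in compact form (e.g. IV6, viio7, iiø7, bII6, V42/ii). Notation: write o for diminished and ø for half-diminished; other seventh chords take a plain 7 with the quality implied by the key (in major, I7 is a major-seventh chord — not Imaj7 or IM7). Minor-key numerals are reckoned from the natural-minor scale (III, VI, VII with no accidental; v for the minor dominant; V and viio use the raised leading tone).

The pitches D#-F#-A form a diminished triad rooted on D#.
D# is scale degree 7 in E minor, and a diminished triad on that degree is written viio.
With F# in the bass the chord is in first inversion, so the figured bass is 6.

viio6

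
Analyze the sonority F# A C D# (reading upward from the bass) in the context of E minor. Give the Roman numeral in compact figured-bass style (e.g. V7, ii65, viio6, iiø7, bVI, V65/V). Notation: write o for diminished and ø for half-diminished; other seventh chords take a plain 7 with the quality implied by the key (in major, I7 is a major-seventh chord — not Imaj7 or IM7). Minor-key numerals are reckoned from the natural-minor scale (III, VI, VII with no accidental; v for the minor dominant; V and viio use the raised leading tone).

viio65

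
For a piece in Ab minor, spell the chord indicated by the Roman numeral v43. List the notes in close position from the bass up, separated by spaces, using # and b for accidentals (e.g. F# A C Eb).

Bb Db Eb Gb

In Ab minor, the fifth degree is Eb, and the diatonic chord built there is a minor seventh chord.
That chord is spelled Eb-Gb-Bb-Db.
With the 43 figure the chord is in second inversion; from the bass Bb upward in close position it reads Bb-Db-Eb-Gb.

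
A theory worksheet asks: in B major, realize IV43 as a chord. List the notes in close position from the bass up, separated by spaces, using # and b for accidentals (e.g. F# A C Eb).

B D# E G#

The numeral's case and figure indicate a major seventh chord. In B major its root, scale degree 4, is E.
Stacking thirds from E gives E-G#-B-D#.
The figured bass 43 indicates second inversion, placing the fifth (B) in the bass: B-D#-E-G#.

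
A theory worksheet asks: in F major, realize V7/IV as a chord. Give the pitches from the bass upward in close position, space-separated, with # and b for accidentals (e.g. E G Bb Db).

F A C Eb

V7/IV is a secondary dominant — the dominant seventh of IV. IV in F major is Bb, so the applied chord's root is F, a perfect fifth above.
Building a dominant seventh chord on F gives F-A-C-Eb.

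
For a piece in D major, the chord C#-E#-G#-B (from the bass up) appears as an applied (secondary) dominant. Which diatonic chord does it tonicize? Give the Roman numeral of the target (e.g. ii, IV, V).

iii

The chord is a dominant seventh chord on C#.
A dominant resolves down a perfect fifth: C# → F#. In D major, F# is scale degree 3, i.e. iii.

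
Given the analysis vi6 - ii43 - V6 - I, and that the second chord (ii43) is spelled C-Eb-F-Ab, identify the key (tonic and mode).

Eb major

ii43 is given as C-Eb-F-Ab — a minor seventh chord with root F.
ii43 on F implies F is the supertonic; that puts the tonic at Eb, and the lowercase numeral fits major mode.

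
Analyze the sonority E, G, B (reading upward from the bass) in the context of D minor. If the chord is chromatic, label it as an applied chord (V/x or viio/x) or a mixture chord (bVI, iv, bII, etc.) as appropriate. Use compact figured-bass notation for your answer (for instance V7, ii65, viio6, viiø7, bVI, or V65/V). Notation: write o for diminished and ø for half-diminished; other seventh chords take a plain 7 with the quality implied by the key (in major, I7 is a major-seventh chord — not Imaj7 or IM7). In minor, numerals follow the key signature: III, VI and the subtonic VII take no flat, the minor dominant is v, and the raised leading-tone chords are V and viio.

Stacked in thirds the chord is E-G-B: a minor triad on E.
E is the second degree of D minor. This is the minor supertonic, borrowed from the parallel major (the Dorian ii).

ii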